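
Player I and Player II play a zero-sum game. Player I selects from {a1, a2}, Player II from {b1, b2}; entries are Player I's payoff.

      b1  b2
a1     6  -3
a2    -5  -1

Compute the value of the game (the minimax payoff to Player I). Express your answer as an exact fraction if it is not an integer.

-21/13

Row minima: a1 → -3, a2 → -5; maximin = -3.
Column maxima: b1 → 6, b2 → -1; minimax = -1.
-3 ≠ -1, so there is no saddle point; optimal play is mixed.
Let Player I play a1 with probability p. Expected payoff against b1: 6p + (-5)(1−p) = 11p − 5; against b2: (-3)p + (-1)(1−p) = −2p − 1.
Setting these equal: 11p − 5 = −2p − 1 ⇒ 13p = 4 ⇒ p = 4/13, and the value is (11)·(4/13) − 5 = -21/13.
For Player II: with q = P(b1), equating a1's and a2's payoffs gives 9q − 3 = −4q − 1 ⇒ q = 2/13.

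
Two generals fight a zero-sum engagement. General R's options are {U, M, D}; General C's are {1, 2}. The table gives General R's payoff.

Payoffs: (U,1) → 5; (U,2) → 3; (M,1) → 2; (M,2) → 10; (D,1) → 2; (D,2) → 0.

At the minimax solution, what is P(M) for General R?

1/5

Row minima: U → 3, M → 2, D → 0; maximin = 3.
Column maxima: 1 → 5, 2 → 10; minimax = 5.
3 ≠ 5, so there is no saddle point; optimal play is mixed.
D is strictly dominated by U, so General R never plays it.
On the remaining 2×2 (U, M vs 1, 2):
Let General R play U with probability p. Expected payoff against 1: 5p + 2(1−p) = 3p + 2; against 2: 3p + 10(1−p) = −7p + 10.
Setting these equal: 3p + 2 = −7p + 10 ⇒ 10p = 8 ⇒ p = 4/5, and the value is (3)·(4/5) + 2 = 22/5.
For General C: with q = P(1), equating U's and M's payoffs gives 2q + 3 = −8q + 10 ⇒ q = 7/10.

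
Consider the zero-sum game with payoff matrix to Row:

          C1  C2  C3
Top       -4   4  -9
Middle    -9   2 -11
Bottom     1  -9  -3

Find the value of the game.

-93/19

Row minima: Top → -9, Middle → -11, Bottom → -9; maximin = -9.
Column maxima: C1 → 1, C2 → 4, C3 → -3; minimax = -3.
-9 ≠ -3, so there is no saddle point; optimal play is mixed.
Middle is strictly dominated by Top, so Row never plays it.
C1 is strictly dominated by C3 (it gives Row strictly more in every row), so Column never plays it.
On the remaining 2×2 (Top, Bottom vs C2, C3):
Let Row play Top with probability p. Expected payoff against C2: 4p + (-9)(1−p) = 13p − 9; against C3: (-9)p + (-3)(1−p) = −6p − 3.
Setting these equal: 13p − 9 = −6p − 3 ⇒ 19p = 6 ⇒ p = 6/19, and the value is (13)·(6/19) − 9 = -93/19.
For Column: with q = P(C2), equating Top's and Bottom's payoffs gives 13q − 9 = −6q − 3 ⇒ q = 6/19.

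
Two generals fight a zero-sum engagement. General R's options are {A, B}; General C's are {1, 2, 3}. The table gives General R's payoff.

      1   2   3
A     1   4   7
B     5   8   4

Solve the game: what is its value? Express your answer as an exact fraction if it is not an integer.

Row minima: A → 1, B → 4; maximin = 4.
Column maxima: 1 → 5, 2 → 8, 3 → 7; minimax = 5.
4 ≠ 5, so there is no saddle point; optimal play is mixed.
2 is strictly dominated by 1 (it gives General R strictly more in every row), so General C never plays it.
On the remaining 2×2 (A, B vs 1, 3):
Let General R play A with probability p. Expected payoff against 1: 1p + 5(1−p) = −4p + 5; against 3: 7p + 4(1−p) = 3p + 4.
Setting these equal: −4p + 5 = 3p + 4 ⇒ −7p = -1 ⇒ p = 1/7, and the value is (-4)·(1/7) + 5 = 31/7.
For General C: with q = P(1), equating A's and B's payoffs gives −6q + 7 = q + 4 ⇒ q = 3/7.

31/7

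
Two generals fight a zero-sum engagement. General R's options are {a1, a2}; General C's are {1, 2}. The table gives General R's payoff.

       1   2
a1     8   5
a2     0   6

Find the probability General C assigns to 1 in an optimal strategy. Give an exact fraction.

1/9

Row minima: a1 → 5, a2 → 0; maximin = 5.
Column maxima: 1 → 8, 2 → 6; minimax = 6.
5 ≠ 6, so there is no saddle point; optimal play is mixed.
Let General R play a1 with probability p. Expected payoff against 1: 8p + 0(1−p) = 8p; against 2: 5p + 6(1−p) = −p + 6.
Setting these equal: 8p = −p + 6 ⇒ 9p = 6 ⇒ p = 2/3, and the value is (8)·(2/3) = 16/3.
For General C: with q = P(1), equating a1's and a2's payoffs gives 3q + 5 = −6q + 6 ⇒ q = 1/9.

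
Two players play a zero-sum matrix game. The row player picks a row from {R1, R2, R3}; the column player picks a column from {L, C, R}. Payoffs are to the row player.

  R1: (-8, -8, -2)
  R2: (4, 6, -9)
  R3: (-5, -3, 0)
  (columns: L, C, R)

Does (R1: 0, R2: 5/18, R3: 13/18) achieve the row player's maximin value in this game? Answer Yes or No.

Against L this mix gives (5/18)·4 + (13/18)·(-5) = -5/2.
Against C this mix gives (5/18)·6 + (13/18)·(-3) = -1/2.
Against R this mix gives (5/18)·(-9) + (13/18)·0 = -5/2.
All of the column player's active replies (L, R) yield -5/2, and no column does worse for the row player. The mix makes the column player indifferent and guarantees -5/2, so it is optimal.

Yes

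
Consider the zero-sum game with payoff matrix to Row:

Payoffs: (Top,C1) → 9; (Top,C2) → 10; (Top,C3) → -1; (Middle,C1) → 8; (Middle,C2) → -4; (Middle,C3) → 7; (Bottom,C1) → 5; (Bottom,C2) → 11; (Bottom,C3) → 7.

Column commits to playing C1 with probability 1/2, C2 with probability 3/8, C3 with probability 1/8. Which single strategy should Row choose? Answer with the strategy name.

Expected payoff of Top: (1/2)·9 + (3/8)·10 + (1/8)·(-1) = 65/8.
Expected payoff of Middle: (1/2)·8 + (3/8)·(-4) + (1/8)·7 = 27/8.
Expected payoff of Bottom: (1/2)·5 + (3/8)·11 + (1/8)·7 = 15/2.
The largest is 65/8, so Row's best response is Top.

Top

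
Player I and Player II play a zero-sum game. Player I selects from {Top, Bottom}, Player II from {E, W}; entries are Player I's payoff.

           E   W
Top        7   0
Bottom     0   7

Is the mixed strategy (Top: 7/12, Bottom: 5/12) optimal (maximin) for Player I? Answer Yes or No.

Against E this mix gives (7/12)·7 + (5/12)·0 = 49/12.
Against W this mix gives (7/12)·0 + (5/12)·7 = 35/12.
Player II will play W, holding Player I to 35/12. Shifting weight toward the row that does better against W would raise this floor (the equalizing mix achieves 7/2 against both W and E), so the proposed strategy is not optimal.

No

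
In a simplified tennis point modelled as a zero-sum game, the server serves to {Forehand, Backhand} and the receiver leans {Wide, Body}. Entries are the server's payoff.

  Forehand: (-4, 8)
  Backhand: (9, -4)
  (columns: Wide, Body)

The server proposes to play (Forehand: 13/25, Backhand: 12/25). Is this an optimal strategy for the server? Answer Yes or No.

Yes

Against Wide this mix gives (13/25)·(-4) + (12/25)·9 = 56/25.
Against Body this mix gives (13/25)·8 + (12/25)·(-4) = 56/25.
All of the receiver's active replies (Wide, Body) yield 56/25, and no column does worse for the server. The mix makes the receiver indifferent and guarantees 56/25, so it is optimal.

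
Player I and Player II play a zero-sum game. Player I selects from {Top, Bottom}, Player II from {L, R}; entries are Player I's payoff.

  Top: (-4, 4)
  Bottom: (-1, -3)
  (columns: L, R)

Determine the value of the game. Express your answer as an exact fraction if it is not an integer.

Row minima: Top → -4, Bottom → -3; maximin = -3.
Column maxima: L → -1, R → 4; minimax = -1.
-3 ≠ -1, so there is no saddle point; optimal play is mixed.
Let Player I play Top with probability p. Expected payoff against L: (-4)p + (-1)(1−p) = −3p − 1; against R: 4p + (-3)(1−p) = 7p − 3.
Setting these equal: −3p − 1 = 7p − 3 ⇒ −10p = -2 ⇒ p = 1/5, and the value is (-3)·(1/5) − 1 = -8/5.
For Player II: with q = P(L), equating Top's and Bottom's payoffs gives −8q + 4 = 2q − 3 ⇒ q = 7/10.

-8/5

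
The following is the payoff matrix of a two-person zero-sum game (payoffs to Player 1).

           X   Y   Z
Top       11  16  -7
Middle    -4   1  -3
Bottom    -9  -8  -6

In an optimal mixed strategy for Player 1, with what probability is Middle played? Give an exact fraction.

18/19

Row minima: Top → -7, Middle → -4, Bottom → -9; maximin = -4.
Column maxima: X → 11, Y → 16, Z → -3; minimax = -3.
-4 ≠ -3, so there is no saddle point; optimal play is mixed.
Bottom is strictly dominated by Middle, so Player 1 never plays it.
Y is strictly dominated by X (it gives Player 1 strictly more in every row), so Player 2 never plays it.
On the remaining 2×2 (Top, Middle vs X, Z):
Let Player 1 play Top with probability p. Expected payoff against X: 11p + (-4)(1−p) = 15p − 4; against Z: (-7)p + (-3)(1−p) = −4p − 3.
Setting these equal: 15p − 4 = −4p − 3 ⇒ 19p = 1 ⇒ p = 1/19, and the value is (15)·(1/19) − 4 = -61/19.
For Player 2: with q = P(X), equating Top's and Middle's payoffs gives 18q − 7 = −q − 3 ⇒ q = 4/19.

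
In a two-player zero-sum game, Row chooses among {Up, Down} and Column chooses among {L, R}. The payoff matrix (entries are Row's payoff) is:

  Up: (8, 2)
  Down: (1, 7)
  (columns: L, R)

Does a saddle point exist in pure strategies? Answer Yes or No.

No

Row minima: Up → 2, Down → 1; maximin = 2.
Column maxima: L → 8, R → 7; minimax = 7.
2 ≠ 7, so no pure-strategy equilibrium exists.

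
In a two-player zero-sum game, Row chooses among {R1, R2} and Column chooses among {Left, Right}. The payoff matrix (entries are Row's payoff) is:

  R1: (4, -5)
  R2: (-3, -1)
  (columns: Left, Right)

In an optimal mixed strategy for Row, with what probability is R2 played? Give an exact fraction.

Row minima: R1 → -5, R2 → -3; maximin = -3.
Column maxima: Left → 4, Right → -1; minimax = -1.
-3 ≠ -1, so there is no saddle point; optimal play is mixed.
Let Row play R1 with probability p. Expected payoff against Left: 4p + (-3)(1−p) = 7p − 3; against Right: (-5)p + (-1)(1−p) = −4p − 1.
Setting these equal: 7p − 3 = −4p − 1 ⇒ 11p = 2 ⇒ p = 2/11, and the value is (7)·(2/11) − 3 = -19/11.
For Column: with q = P(Left), equating R1's and R2's payoffs gives 9q − 5 = −2q − 1 ⇒ q = 4/11.

9/11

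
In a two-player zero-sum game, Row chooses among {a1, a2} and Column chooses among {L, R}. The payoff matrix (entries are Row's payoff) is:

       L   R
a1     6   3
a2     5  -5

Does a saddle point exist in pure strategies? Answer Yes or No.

Row minima: a1 → 3, a2 → -5; maximin = 3.
Column maxima: L → 6, R → 3; minimax = 3.
maximin = minimax = 3, so a saddle point exists.

Yes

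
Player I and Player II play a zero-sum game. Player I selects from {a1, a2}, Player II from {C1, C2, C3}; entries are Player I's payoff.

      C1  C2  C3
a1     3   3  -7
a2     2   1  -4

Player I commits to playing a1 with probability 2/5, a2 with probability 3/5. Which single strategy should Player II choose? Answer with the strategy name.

C3

If Player II plays C1, Player I's expected payoff is (2/5)·3 + (3/5)·2 = 12/5.
If Player II plays C2, Player I's expected payoff is (2/5)·3 + (3/5)·1 = 9/5.
If Player II plays C3, Player I's expected payoff is (2/5)·(-7) + (3/5)·(-4) = -26/5.
Player II minimizes Player I's payoff; the smallest is -26/5, so the best response is C3.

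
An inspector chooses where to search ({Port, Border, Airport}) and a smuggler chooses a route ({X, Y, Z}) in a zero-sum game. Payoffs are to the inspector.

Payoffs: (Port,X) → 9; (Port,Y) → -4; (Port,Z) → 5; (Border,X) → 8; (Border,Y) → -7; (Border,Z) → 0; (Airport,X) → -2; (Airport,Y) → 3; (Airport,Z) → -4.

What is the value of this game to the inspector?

-1/16

Row minima: Port → -4, Border → -7, Airport → -4; maximin = -4.
Column maxima: X → 9, Y → 3, Z → 5; minimax = 3.
-4 ≠ 3, so there is no saddle point; optimal play is mixed.
Border is strictly dominated by Port, so the inspector never plays it.
X is strictly dominated by Z (it gives the inspector strictly more in every row), so the smuggler never plays it.
On the remaining 2×2 (Port, Airport vs Y, Z):
Let the inspector play Port with probability p. Expected payoff against Y: (-4)p + 3(1−p) = −7p + 3; against Z: 5p + (-4)(1−p) = 9p − 4.
Setting these equal: −7p + 3 = 9p − 4 ⇒ −16p = -7 ⇒ p = 7/16, and the value is (-7)·(7/16) + 3 = -1/16.
For the smuggler: with q = P(Y), equating Port's and Airport's payoffs gives −9q + 5 = 7q − 4 ⇒ q = 9/16.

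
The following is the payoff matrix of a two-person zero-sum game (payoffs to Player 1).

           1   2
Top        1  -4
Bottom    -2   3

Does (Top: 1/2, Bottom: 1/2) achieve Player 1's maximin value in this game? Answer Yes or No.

Against 1 this mix gives (1/2)·1 + (1/2)·(-2) = -1/2.
Against 2 this mix gives (1/2)·(-4) + (1/2)·3 = -1/2.
All of Player 2's active replies (1, 2) yield -1/2, and no column does worse for Player 1. The mix makes Player 2 indifferent and guarantees -1/2, so it is optimal.

Yes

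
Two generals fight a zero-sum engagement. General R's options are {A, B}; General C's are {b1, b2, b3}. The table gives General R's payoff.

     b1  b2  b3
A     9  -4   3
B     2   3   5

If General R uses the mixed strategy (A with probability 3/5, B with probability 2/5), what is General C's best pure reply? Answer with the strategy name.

b2

If General C plays b1, General R's expected payoff is (3/5)·9 + (2/5)·2 = 31/5.
If General C plays b2, General R's expected payoff is (3/5)·(-4) + (2/5)·3 = -6/5.
If General C plays b3, General R's expected payoff is (3/5)·3 + (2/5)·5 = 19/5.
General C minimizes General R's payoff; the smallest is -6/5, so the best response is b2.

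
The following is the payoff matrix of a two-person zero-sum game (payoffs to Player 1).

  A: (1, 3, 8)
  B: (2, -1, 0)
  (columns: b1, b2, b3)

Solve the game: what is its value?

Row minima: A → 1, B → -1; maximin = 1.
Column maxima: b1 → 2, b2 → 3, b3 → 8; minimax = 2.
1 ≠ 2, so there is no saddle point; optimal play is mixed.
b3 is strictly dominated by b2 (it gives Player 1 strictly more in every row), so Player 2 never plays it.
On the remaining 2×2 (A, B vs b1, b2):
Let Player 1 play A with probability p. Expected payoff against b1: 1p + 2(1−p) = −p + 2; against b2: 3p + (-1)(1−p) = 4p − 1.
Setting these equal: −p + 2 = 4p − 1 ⇒ −5p = -3 ⇒ p = 3/5, and the value is (-1)·(3/5) + 2 = 7/5.
For Player 2: with q = P(b1), equating A's and B's payoffs gives −2q + 3 = 3q − 1 ⇒ q = 4/5.

7/5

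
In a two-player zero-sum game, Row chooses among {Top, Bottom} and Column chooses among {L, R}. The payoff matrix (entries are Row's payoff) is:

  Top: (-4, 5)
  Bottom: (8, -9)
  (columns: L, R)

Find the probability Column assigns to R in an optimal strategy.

Row minima: Top → -4, Bottom → -9; maximin = -4.
Column maxima: L → 8, R → 5; minimax = 5.
-4 ≠ 5, so there is no saddle point; optimal play is mixed.
Let Row play Top with probability p. Expected payoff against L: (-4)p + 8(1−p) = −12p + 8; against R: 5p + (-9)(1−p) = 14p − 9.
Setting these equal: −12p + 8 = 14p − 9 ⇒ −26p = -17 ⇒ p = 17/26, and the value is (-12)·(17/26) + 8 = 2/13.
For Column: with q = P(L), equating Top's and Bottom's payoffs gives −9q + 5 = 17q − 9 ⇒ q = 7/13.

6/13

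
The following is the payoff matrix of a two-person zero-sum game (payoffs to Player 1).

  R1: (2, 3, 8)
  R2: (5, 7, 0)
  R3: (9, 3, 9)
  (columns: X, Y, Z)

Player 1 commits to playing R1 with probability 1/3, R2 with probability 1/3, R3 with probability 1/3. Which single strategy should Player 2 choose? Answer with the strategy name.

If Player 2 plays X, Player 1's expected payoff is (1/3)·2 + (1/3)·5 + (1/3)·9 = 16/3.
If Player 2 plays Y, Player 1's expected payoff is (1/3)·3 + (1/3)·7 + (1/3)·3 = 13/3.
If Player 2 plays Z, Player 1's expected payoff is (1/3)·8 + (1/3)·0 + (1/3)·9 = 17/3.
Player 2 minimizes Player 1's payoff; the smallest is 13/3, so the best response is Y.

Y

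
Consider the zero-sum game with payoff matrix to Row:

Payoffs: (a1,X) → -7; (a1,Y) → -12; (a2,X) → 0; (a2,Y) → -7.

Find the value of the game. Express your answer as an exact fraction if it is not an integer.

-7

Row minima: a1 → -12, a2 → -7; maximin = -7.
Column maxima: X → 0, Y → -7; minimax = -7.
Since maximin = minimax = -7, there is a saddle point and the value is -7.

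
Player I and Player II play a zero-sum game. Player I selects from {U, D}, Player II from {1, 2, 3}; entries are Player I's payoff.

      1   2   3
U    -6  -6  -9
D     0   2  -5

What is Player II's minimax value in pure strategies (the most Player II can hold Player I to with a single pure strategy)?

-5

Column maxima: 1 → 0, 2 → 2, 3 → -5.
The smallest of these is -5.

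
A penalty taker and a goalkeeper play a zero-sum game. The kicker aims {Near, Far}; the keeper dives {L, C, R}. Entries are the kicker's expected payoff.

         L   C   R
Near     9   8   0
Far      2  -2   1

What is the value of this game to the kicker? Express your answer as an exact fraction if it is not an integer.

8/11

Row minima: Near → 0, Far → -2; maximin = 0.
Column maxima: L → 9, C → 8, R → 1; minimax = 1.
0 ≠ 1, so there is no saddle point; optimal play is mixed.
L is strictly dominated by C (it gives the kicker strictly more in every row), so the keeper never plays it.
On the remaining 2×2 (Near, Far vs C, R):
Let the kicker play Near with probability p. Expected payoff against C: 8p + (-2)(1−p) = 10p − 2; against R: 0p + 1(1−p) = −p + 1.
Setting these equal: 10p − 2 = −p + 1 ⇒ 11p = 3 ⇒ p = 3/11, and the value is (10)·(3/11) − 2 = 8/11.
For the keeper: with q = P(C), equating Near's and Far's payoffs gives 8q = −3q + 1 ⇒ q = 1/11.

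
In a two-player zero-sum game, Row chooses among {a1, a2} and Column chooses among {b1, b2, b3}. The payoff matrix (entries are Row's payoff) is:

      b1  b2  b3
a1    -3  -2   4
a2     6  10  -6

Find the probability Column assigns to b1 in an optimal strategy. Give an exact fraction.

Row minima: a1 → -3, a2 → -6; maximin = -3.
Column maxima: b1 → 6, b2 → 10, b3 → 4; minimax = 4.
-3 ≠ 4, so there is no saddle point; optimal play is mixed.
b2 is strictly dominated by b1 (it gives Row strictly more in every row), so Column never plays it.
On the remaining 2×2 (a1, a2 vs b1, b3):
Let Row play a1 with probability p. Expected payoff against b1: (-3)p + 6(1−p) = −9p + 6; against b3: 4p + (-6)(1−p) = 10p − 6.
Setting these equal: −9p + 6 = 10p − 6 ⇒ −19p = -12 ⇒ p = 12/19, and the value is (-9)·(12/19) + 6 = 6/19.
For Column: with q = P(b1), equating a1's and a2's payoffs gives −7q + 4 = 12q − 6 ⇒ q = 10/19.

10/19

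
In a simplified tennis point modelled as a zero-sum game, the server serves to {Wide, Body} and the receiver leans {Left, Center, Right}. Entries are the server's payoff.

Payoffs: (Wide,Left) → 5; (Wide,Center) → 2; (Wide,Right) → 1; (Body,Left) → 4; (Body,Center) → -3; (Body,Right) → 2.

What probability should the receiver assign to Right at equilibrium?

5/6

Row minima: Wide → 1, Body → -3; maximin = 1.
Column maxima: Left → 5, Center → 2, Right → 2; minimax = 2.
1 ≠ 2, so there is no saddle point; optimal play is mixed.
Left is strictly dominated by Center (it gives the server strictly more in every row), so the receiver never plays it.
On the remaining 2×2 (Wide, Body vs Center, Right):
Let the server play Wide with probability p. Expected payoff against Center: 2p + (-3)(1−p) = 5p − 3; against Right: 1p + 2(1−p) = −p + 2.
Setting these equal: 5p − 3 = −p + 2 ⇒ 6p = 5 ⇒ p = 5/6, and the value is (5)·(5/6) − 3 = 7/6.
For the receiver: with q = P(Center), equating Wide's and Body's payoffs gives q + 1 = −5q + 2 ⇒ q = 1/6.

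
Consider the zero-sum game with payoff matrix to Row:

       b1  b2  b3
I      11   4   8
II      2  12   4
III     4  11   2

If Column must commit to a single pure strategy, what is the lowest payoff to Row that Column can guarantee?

Column maxima: b1 → 11, b2 → 12, b3 → 8.
The smallest of these is 8.

8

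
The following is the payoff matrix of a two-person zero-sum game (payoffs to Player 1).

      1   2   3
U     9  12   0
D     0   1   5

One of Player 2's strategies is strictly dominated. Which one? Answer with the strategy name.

1 holds Player 1's payoff strictly below 2 in every row: 9 < 12, 0 < 1.
So 2 is strictly dominated for Player 2.

2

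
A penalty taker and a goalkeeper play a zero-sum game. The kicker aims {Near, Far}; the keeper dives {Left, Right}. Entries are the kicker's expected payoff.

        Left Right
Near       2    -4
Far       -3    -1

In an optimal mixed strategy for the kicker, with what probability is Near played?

Row minima: Near → -4, Far → -3; maximin = -3.
Column maxima: Left → 2, Right → -1; minimax = -1.
-3 ≠ -1, so there is no saddle point; optimal play is mixed.
Let the kicker play Near with probability p. Expected payoff against Left: 2p + (-3)(1−p) = 5p − 3; against Right: (-4)p + (-1)(1−p) = −3p − 1.
Setting these equal: 5p − 3 = −3p − 1 ⇒ 8p = 2 ⇒ p = 1/4, and the value is (5)·(1/4) − 3 = -7/4.
For the keeper: with q = P(Left), equating Near's and Far's payoffs gives 6q − 4 = −2q − 1 ⇒ q = 3/8.

1/4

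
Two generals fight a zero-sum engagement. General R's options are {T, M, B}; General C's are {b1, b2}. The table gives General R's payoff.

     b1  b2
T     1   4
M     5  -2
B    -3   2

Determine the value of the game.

Row minima: T → 1, M → -2, B → -3; maximin = 1.
Column maxima: b1 → 5, b2 → 4; minimax = 4.
1 ≠ 4, so there is no saddle point; optimal play is mixed.
B is strictly dominated by T, so General R never plays it.
On the remaining 2×2 (T, M vs b1, b2):
Let General R play T with probability p. Expected payoff against b1: 1p + 5(1−p) = −4p + 5; against b2: 4p + (-2)(1−p) = 6p − 2.
Setting these equal: −4p + 5 = 6p − 2 ⇒ −10p = -7 ⇒ p = 7/10, and the value is (-4)·(7/10) + 5 = 11/5.
For General C: with q = P(b1), equating T's and M's payoffs gives −3q + 4 = 7q − 2 ⇒ q = 3/5.

11/5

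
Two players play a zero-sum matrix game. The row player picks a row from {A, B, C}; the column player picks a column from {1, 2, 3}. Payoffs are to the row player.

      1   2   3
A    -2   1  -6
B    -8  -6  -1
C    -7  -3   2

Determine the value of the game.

-46/13

Row minima: A → -6, B → -8, C → -7; maximin = -6.
Column maxima: 1 → -2, 2 → 1, 3 → 2; minimax = -2.
-6 ≠ -2, so there is no saddle point; optimal play is mixed.
B is strictly dominated by C, so the row player never plays it.
2 is strictly dominated by 1 (it gives the row player strictly more in every row), so the column player never plays it.
On the remaining 2×2 (A, C vs 1, 3):
Let the row player play A with probability p. Expected payoff against 1: (-2)p + (-7)(1−p) = 5p − 7; against 3: (-6)p + 2(1−p) = −8p + 2.
Setting these equal: 5p − 7 = −8p + 2 ⇒ 13p = 9 ⇒ p = 9/13, and the value is (5)·(9/13) − 7 = -46/13.
For the column player: with q = P(1), equating A's and C's payoffs gives 4q − 6 = −9q + 2 ⇒ q = 8/13.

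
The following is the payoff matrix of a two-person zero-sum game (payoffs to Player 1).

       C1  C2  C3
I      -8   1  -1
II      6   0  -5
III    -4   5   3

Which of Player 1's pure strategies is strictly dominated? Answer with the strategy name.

III gives a strictly higher payoff than I against every column: -4 > -8, 5 > 1, 3 > -1.
So I is strictly dominated and Player 1 never plays it.

I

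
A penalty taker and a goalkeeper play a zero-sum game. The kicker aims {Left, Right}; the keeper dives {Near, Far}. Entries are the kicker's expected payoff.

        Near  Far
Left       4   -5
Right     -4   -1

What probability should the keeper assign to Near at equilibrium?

Row minima: Left → -5, Right → -4; maximin = -4.
Column maxima: Near → 4, Far → -1; minimax = -1.
-4 ≠ -1, so there is no saddle point; optimal play is mixed.
Let the kicker play Left with probability p. Expected payoff against Near: 4p + (-4)(1−p) = 8p − 4; against Far: (-5)p + (-1)(1−p) = −4p − 1.
Setting these equal: 8p − 4 = −4p − 1 ⇒ 12p = 3 ⇒ p = 1/4, and the value is (8)·(1/4) − 4 = -2.
For the keeper: with q = P(Near), equating Left's and Right's payoffs gives 9q − 5 = −3q − 1 ⇒ q = 1/3.

1/3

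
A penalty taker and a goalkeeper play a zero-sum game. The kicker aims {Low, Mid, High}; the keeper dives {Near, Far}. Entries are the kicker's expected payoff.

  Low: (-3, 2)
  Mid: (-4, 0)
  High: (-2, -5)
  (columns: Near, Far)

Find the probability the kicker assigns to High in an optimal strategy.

Row minima: Low → -3, Mid → -4, High → -5; maximin = -3.
Column maxima: Near → -2, Far → 2; minimax = -2.
-3 ≠ -2, so there is no saddle point; optimal play is mixed.
Mid is strictly dominated by Low, so the kicker never plays it.
On the remaining 2×2 (Low, High vs Near, Far):
Let the kicker play Low with probability p. Expected payoff against Near: (-3)p + (-2)(1−p) = −p − 2; against Far: 2p + (-5)(1−p) = 7p − 5.
Setting these equal: −p − 2 = 7p − 5 ⇒ −8p = -3 ⇒ p = 3/8, and the value is (-1)·(3/8) − 2 = -19/8.
For the keeper: with q = P(Near), equating Low's and High's payoffs gives −5q + 2 = 3q − 5 ⇒ q = 7/8.

5/8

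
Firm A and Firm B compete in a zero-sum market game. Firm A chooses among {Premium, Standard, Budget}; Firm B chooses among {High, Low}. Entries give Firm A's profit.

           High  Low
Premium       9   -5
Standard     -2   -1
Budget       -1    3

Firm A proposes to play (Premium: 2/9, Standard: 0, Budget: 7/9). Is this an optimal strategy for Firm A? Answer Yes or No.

Against High this mix gives (2/9)·9 + (7/9)·(-1) = 11/9.
Against Low this mix gives (2/9)·(-5) + (7/9)·3 = 11/9.
All of Firm B's active replies (High, Low) yield 11/9, and no column does worse for Firm A. The mix makes Firm B indifferent and guarantees 11/9, so it is optimal.

Yes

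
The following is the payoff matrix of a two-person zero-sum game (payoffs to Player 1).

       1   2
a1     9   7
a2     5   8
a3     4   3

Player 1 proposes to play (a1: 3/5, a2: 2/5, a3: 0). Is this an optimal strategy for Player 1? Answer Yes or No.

Yes

Against 1 this mix gives (3/5)·9 + (2/5)·5 = 37/5.
Against 2 this mix gives (3/5)·7 + (2/5)·8 = 37/5.
All of Player 2's active replies (1, 2) yield 37/5, and no column does worse for Player 1. The mix makes Player 2 indifferent and guarantees 37/5, so it is optimal.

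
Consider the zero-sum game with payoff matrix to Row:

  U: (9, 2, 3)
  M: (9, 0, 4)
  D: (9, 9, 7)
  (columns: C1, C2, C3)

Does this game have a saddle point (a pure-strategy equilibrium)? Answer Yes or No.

Row minima: U → 2, M → 0, D → 7; maximin = 7.
Column maxima: C1 → 9, C2 → 9, C3 → 7; minimax = 7.
maximin = minimax = 7, so a saddle point exists.

Yes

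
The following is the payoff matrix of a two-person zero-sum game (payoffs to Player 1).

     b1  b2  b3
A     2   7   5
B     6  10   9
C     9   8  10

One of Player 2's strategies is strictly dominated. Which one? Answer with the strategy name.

b1 holds Player 1's payoff strictly below b3 in every row: 2 < 5, 6 < 9, 9 < 10.
So b3 is strictly dominated for Player 2.

b3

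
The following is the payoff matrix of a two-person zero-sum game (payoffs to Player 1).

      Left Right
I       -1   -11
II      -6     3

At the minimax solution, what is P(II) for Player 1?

10/19

Row minima: I → -11, II → -6; maximin = -6.
Column maxima: Left → -1, Right → 3; minimax = -1.
-6 ≠ -1, so there is no saddle point; optimal play is mixed.
Let Player 1 play I with probability p. Expected payoff against Left: (-1)p + (-6)(1−p) = 5p − 6; against Right: (-11)p + 3(1−p) = −14p + 3.
Setting these equal: 5p − 6 = −14p + 3 ⇒ 19p = 9 ⇒ p = 9/19, and the value is (5)·(9/19) − 6 = -69/19.
For Player 2: with q = P(Left), equating I's and II's payoffs gives 10q − 11 = −9q + 3 ⇒ q = 14/19.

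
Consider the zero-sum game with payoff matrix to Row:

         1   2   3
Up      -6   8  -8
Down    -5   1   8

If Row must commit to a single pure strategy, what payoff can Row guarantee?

-5

Row minima: Up → -8, Down → -5.
The best of these is -5.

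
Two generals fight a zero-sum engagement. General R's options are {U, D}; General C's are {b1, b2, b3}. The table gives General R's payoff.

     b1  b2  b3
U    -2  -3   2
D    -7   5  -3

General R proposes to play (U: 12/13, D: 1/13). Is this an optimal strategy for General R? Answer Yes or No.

Yes

Against b1 this mix gives (12/13)·(-2) + (1/13)·(-7) = -31/13.
Against b2 this mix gives (12/13)·(-3) + (1/13)·5 = -31/13.
Against b3 this mix gives (12/13)·2 + (1/13)·(-3) = 21/13.
All of General C's active replies (b1, b2) yield -31/13, and no column does worse for General R. The mix makes General C indifferent and guarantees -31/13, so it is optimal.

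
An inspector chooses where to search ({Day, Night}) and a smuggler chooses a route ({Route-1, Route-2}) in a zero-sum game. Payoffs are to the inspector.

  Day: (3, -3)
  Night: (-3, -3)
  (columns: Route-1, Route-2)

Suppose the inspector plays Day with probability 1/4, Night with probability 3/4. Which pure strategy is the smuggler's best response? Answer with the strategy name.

Route-2

If the smuggler plays Route-1, the inspector's expected payoff is (1/4)·3 + (3/4)·(-3) = -3/2.
If the smuggler plays Route-2, the inspector's expected payoff is (1/4)·(-3) + (3/4)·(-3) = -3.
The smuggler minimizes the inspector's payoff; the smallest is -3, so the best response is Route-2.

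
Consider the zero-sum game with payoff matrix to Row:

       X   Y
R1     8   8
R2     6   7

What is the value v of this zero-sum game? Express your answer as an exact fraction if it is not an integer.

8

Row minima: R1 → 8, R2 → 6; maximin = 8.
Column maxima: X → 8, Y → 8; minimax = 8.
Since maximin = minimax = 8, there is a saddle point and the value is 8.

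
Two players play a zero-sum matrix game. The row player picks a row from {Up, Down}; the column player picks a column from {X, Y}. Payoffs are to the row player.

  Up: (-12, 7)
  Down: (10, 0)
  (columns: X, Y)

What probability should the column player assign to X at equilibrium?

Row minima: Up → -12, Down → 0; maximin = 0.
Column maxima: X → 10, Y → 7; minimax = 7.
0 ≠ 7, so there is no saddle point; optimal play is mixed.
Let the row player play Up with probability p. Expected payoff against X: (-12)p + 10(1−p) = −22p + 10; against Y: 7p + 0(1−p) = 7p.
Setting these equal: −22p + 10 = 7p ⇒ −29p = -10 ⇒ p = 10/29, and the value is (-22)·(10/29) + 10 = 70/29.
For the column player: with q = P(X), equating Up's and Down's payoffs gives −19q + 7 = 10q ⇒ q = 7/29.

7/29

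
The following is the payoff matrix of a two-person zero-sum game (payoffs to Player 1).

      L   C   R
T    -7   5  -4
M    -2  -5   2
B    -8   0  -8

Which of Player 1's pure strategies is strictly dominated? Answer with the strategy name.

B

T gives a strictly higher payoff than B against every column: -7 > -8, 5 > 0, -4 > -8.
So B is strictly dominated and Player 1 never plays it.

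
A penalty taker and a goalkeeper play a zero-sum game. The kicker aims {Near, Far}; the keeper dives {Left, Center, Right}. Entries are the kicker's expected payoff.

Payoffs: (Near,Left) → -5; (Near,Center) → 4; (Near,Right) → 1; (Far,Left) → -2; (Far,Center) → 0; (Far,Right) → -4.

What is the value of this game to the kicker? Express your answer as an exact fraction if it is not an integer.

-11/4

Row minima: Near → -5, Far → -4; maximin = -4.
Column maxima: Left → -2, Center → 4, Right → 1; minimax = -2.
-4 ≠ -2, so there is no saddle point; optimal play is mixed.
Center is strictly dominated by Left (it gives the kicker strictly more in every row), so the keeper never plays it.
On the remaining 2×2 (Near, Far vs Left, Right):
Let the kicker play Near with probability p. Expected payoff against Left: (-5)p + (-2)(1−p) = −3p − 2; against Right: 1p + (-4)(1−p) = 5p − 4.
Setting these equal: −3p − 2 = 5p − 4 ⇒ −8p = -2 ⇒ p = 1/4, and the value is (-3)·(1/4) − 2 = -11/4.
For the keeper: with q = P(Left), equating Near's and Far's payoffs gives −6q + 1 = 2q − 4 ⇒ q = 5/8.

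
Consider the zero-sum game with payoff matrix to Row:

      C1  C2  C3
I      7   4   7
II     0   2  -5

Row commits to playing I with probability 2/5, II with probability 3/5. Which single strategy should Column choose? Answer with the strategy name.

If Column plays C1, Row's expected payoff is (2/5)·7 + (3/5)·0 = 14/5.
If Column plays C2, Row's expected payoff is (2/5)·4 + (3/5)·2 = 14/5.
If Column plays C3, Row's expected payoff is (2/5)·7 + (3/5)·(-5) = -1/5.
Column minimizes Row's payoff; the smallest is -1/5, so the best response is C3.

C3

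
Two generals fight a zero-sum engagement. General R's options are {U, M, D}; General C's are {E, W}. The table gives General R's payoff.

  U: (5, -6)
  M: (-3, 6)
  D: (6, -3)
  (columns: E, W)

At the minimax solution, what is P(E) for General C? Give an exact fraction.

Row minima: U → -6, M → -3, D → -3; maximin = -3.
Column maxima: E → 6, W → 6; minimax = 6.
-3 ≠ 6, so there is no saddle point; optimal play is mixed.
U is strictly dominated by D, so General R never plays it.
On the remaining 2×2 (M, D vs E, W):
Let General R play M with probability p. Expected payoff against E: (-3)p + 6(1−p) = −9p + 6; against W: 6p + (-3)(1−p) = 9p − 3.
Setting these equal: −9p + 6 = 9p − 3 ⇒ −18p = -9 ⇒ p = 1/2, and the value is (-9)·(1/2) + 6 = 3/2.
For General C: with q = P(E), equating M's and D's payoffs gives −9q + 6 = 9q − 3 ⇒ q = 1/2.

1/2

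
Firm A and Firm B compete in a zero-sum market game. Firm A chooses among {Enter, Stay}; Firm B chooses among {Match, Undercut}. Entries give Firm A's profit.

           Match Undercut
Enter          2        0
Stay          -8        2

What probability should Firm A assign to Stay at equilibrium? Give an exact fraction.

Row minima: Enter → 0, Stay → -8; maximin = 0.
Column maxima: Match → 2, Undercut → 2; minimax = 2.
0 ≠ 2, so there is no saddle point; optimal play is mixed.
Let Firm A play Enter with probability p. Expected payoff against Match: 2p + (-8)(1−p) = 10p − 8; against Undercut: 0p + 2(1−p) = −2p + 2.
Setting these equal: 10p − 8 = −2p + 2 ⇒ 12p = 10 ⇒ p = 5/6, and the value is (10)·(5/6) − 8 = 1/3.
For Firm B: with q = P(Match), equating Enter's and Stay's payoffs gives 2q = −10q + 2 ⇒ q = 1/6.

1/6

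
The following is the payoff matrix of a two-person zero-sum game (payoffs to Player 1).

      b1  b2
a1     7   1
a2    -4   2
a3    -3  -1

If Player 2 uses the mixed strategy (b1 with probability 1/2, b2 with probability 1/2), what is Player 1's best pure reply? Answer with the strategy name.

Expected payoff of a1: (1/2)·7 + (1/2)·1 = 4.
Expected payoff of a2: (1/2)·(-4) + (1/2)·2 = -1.
Expected payoff of a3: (1/2)·(-3) + (1/2)·(-1) = -2.
The largest is 4, so Player 1's best response is a1.

a1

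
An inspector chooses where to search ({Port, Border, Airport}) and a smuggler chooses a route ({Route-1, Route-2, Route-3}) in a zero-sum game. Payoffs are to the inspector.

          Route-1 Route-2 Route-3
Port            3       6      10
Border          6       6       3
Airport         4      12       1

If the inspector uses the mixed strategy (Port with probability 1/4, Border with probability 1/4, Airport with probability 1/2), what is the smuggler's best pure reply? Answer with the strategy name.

If the smuggler plays Route-1, the inspector's expected payoff is (1/4)·3 + (1/4)·6 + (1/2)·4 = 17/4.
If the smuggler plays Route-2, the inspector's expected payoff is (1/4)·6 + (1/4)·6 + (1/2)·12 = 9.
If the smuggler plays Route-3, the inspector's expected payoff is (1/4)·10 + (1/4)·3 + (1/2)·1 = 15/4.
The smuggler minimizes the inspector's payoff; the smallest is 15/4, so the best response is Route-3.

Route-3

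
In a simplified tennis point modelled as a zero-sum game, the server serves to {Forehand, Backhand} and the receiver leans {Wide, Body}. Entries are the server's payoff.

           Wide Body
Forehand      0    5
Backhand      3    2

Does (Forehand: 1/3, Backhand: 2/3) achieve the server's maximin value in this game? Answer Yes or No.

Against Wide this mix gives (1/3)·0 + (2/3)·3 = 2.
Against Body this mix gives (1/3)·5 + (2/3)·2 = 3.
The receiver will play Wide, holding the server to 2. Shifting weight toward the row that does better against Wide would raise this floor (the equalizing mix achieves 5/2 against both Wide and Body), so the proposed strategy is not optimal.

No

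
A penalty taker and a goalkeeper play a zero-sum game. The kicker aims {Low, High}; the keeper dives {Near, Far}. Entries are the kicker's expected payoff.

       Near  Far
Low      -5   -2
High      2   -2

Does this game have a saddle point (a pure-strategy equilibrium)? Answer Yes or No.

Row minima: Low → -5, High → -2; maximin = -2.
Column maxima: Near → 2, Far → -2; minimax = -2.
maximin = minimax = -2, so a saddle point exists.

Yes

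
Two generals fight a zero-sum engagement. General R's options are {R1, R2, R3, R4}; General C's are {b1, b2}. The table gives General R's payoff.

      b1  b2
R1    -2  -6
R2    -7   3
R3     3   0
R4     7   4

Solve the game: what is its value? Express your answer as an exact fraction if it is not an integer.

Row minima: R1 → -6, R2 → -7, R3 → 0, R4 → 4; maximin = 4.
Column maxima: b1 → 7, b2 → 4; minimax = 4.
Since maximin = minimax = 4, there is a saddle point and the value is 4.

4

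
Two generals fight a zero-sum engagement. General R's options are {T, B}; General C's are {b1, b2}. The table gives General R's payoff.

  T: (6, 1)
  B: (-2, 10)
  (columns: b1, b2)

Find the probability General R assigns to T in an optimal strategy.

12/17

Row minima: T → 1, B → -2; maximin = 1.
Column maxima: b1 → 6, b2 → 10; minimax = 6.
1 ≠ 6, so there is no saddle point; optimal play is mixed.
Let General R play T with probability p. Expected payoff against b1: 6p + (-2)(1−p) = 8p − 2; against b2: 1p + 10(1−p) = −9p + 10.
Setting these equal: 8p − 2 = −9p + 10 ⇒ 17p = 12 ⇒ p = 12/17, and the value is (8)·(12/17) − 2 = 62/17.
For General C: with q = P(b1), equating T's and B's payoffs gives 5q + 1 = −12q + 10 ⇒ q = 9/17.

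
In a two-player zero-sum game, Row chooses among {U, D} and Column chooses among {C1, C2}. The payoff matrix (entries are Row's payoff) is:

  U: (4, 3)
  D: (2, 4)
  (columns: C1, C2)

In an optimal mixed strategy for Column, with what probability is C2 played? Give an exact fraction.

2/3

Row minima: U → 3, D → 2; maximin = 3.
Column maxima: C1 → 4, C2 → 4; minimax = 4.
3 ≠ 4, so there is no saddle point; optimal play is mixed.
Let Row play U with probability p. Expected payoff against C1: 4p + 2(1−p) = 2p + 2; against C2: 3p + 4(1−p) = −p + 4.
Setting these equal: 2p + 2 = −p + 4 ⇒ 3p = 2 ⇒ p = 2/3, and the value is (2)·(2/3) + 2 = 10/3.
For Column: with q = P(C1), equating U's and D's payoffs gives q + 3 = −2q + 4 ⇒ q = 1/3.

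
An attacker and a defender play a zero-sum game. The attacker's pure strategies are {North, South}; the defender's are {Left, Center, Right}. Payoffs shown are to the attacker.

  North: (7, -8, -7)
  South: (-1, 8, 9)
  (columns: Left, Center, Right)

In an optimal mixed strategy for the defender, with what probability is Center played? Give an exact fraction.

1/3

Row minima: North → -8, South → -1; maximin = -1.
Column maxima: Left → 7, Center → 8, Right → 9; minimax = 7.
-1 ≠ 7, so there is no saddle point; optimal play is mixed.
Right is strictly dominated by Center (it gives the attacker strictly more in every row), so the defender never plays it.
On the remaining 2×2 (North, South vs Left, Center):
Let the attacker play North with probability p. Expected payoff against Left: 7p + (-1)(1−p) = 8p − 1; against Center: (-8)p + 8(1−p) = −16p + 8.
Setting these equal: 8p − 1 = −16p + 8 ⇒ 24p = 9 ⇒ p = 3/8, and the value is (8)·(3/8) − 1 = 2.
For the defender: with q = P(Left), equating North's and South's payoffs gives 15q − 8 = −9q + 8 ⇒ q = 2/3.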